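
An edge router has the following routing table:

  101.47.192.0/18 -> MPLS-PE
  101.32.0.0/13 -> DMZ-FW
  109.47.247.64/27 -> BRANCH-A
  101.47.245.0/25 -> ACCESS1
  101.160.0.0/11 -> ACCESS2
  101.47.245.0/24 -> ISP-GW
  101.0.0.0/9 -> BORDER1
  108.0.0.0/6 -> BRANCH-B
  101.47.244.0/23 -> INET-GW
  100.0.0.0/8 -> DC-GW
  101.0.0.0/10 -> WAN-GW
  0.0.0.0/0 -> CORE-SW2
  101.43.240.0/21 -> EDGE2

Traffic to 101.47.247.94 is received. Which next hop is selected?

MPLS-PE

Routes whose prefix contains 101.47.247.94:
  0.0.0.0/0 (default, matches everything) -> CORE-SW2
  101.0.0.0/9 (101.0.0.0 - 101.127.255.255) -> BORDER1
  101.0.0.0/10 (101.0.0.0 - 101.63.255.255) -> WAN-GW
  101.47.192.0/18 (101.47.192.0 - 101.47.255.255) -> MPLS-PE
More-specific entries that do NOT match:
  109.47.247.64/27 (109.47.247.64 - 109.47.247.95) does not contain 101.47.247.94
  101.47.245.0/25 (101.47.245.0 - 101.47.245.127) does not contain 101.47.247.94
  101.47.245.0/24 (101.47.245.0 - 101.47.245.255) does not contain 101.47.247.94
  101.47.244.0/23 (101.47.244.0 - 101.47.245.255) does not contain 101.47.247.94
  101.43.240.0/21 (101.43.240.0 - 101.43.247.255) does not contain 101.47.247.94
Longest matching prefix is /18 -> next hop MPLS-PE.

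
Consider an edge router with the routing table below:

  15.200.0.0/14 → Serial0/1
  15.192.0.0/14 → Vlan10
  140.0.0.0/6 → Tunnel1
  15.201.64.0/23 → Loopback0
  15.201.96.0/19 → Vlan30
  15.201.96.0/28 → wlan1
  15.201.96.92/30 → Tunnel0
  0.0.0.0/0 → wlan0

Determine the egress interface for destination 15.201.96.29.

Vlan30

Routes whose prefix contains 15.201.96.29:
  0.0.0.0/0 (default, matches everything) -> wlan0
  15.200.0.0/14 (15.200.0.0 - 15.203.255.255) -> Serial0/1
  15.201.96.0/19 (15.201.96.0 - 15.201.127.255) -> Vlan30
More-specific entries that do NOT match:
  15.201.96.92/30 (15.201.96.92 - 15.201.96.95) does not contain 15.201.96.29
  15.201.96.0/28 (15.201.96.0 - 15.201.96.15) does not contain 15.201.96.29
  15.201.64.0/23 (15.201.64.0 - 15.201.65.255) does not contain 15.201.96.29
Longest matching prefix is /19 -> interface Vlan30.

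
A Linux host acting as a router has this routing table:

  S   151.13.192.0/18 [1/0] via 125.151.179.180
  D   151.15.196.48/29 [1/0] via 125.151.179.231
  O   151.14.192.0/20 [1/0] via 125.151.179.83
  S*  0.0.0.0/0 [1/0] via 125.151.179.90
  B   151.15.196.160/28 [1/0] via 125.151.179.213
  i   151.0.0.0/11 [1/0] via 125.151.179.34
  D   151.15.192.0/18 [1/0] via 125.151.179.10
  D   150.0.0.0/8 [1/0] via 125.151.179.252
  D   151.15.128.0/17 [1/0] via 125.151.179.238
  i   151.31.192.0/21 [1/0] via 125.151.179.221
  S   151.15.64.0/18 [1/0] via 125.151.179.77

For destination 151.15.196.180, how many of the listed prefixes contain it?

4

Prefixes containing 151.15.196.180:
  0.0.0.0/0 (default, matches everything)
  151.0.0.0/11 (151.0.0.0 - 151.31.255.255)
  151.15.128.0/17 (151.15.128.0 - 151.15.255.255)
  151.15.192.0/18 (151.15.192.0 - 151.15.255.255)
Total matching entries: 4.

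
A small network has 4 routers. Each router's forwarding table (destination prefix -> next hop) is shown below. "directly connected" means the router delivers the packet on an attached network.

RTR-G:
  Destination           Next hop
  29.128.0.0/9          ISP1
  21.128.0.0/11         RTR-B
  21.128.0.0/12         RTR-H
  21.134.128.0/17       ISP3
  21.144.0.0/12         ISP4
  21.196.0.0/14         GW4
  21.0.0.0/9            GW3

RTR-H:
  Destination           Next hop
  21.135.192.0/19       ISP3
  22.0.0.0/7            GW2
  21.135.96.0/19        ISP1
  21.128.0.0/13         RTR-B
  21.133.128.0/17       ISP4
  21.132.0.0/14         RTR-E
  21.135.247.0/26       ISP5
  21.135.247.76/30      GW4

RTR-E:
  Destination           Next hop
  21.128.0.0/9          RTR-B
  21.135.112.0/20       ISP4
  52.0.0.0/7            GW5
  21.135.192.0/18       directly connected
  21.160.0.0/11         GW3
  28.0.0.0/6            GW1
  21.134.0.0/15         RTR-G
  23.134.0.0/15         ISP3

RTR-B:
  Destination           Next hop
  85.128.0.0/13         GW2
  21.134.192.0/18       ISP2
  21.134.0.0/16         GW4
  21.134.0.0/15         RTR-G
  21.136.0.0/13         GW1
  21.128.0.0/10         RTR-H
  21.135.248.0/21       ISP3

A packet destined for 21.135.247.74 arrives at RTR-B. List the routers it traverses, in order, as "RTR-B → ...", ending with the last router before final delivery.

RTR-B → RTR-G → RTR-H → RTR-E

At RTR-B: longest match for 21.135.247.74 is 21.134.0.0/15 -> RTR-G
At RTR-G: longest match for 21.135.247.74 is 21.128.0.0/12 -> RTR-H
At RTR-H: longest match for 21.135.247.74 is 21.132.0.0/14 -> RTR-E
At RTR-E: longest match for 21.135.247.74 is 21.135.192.0/18 -> directly connected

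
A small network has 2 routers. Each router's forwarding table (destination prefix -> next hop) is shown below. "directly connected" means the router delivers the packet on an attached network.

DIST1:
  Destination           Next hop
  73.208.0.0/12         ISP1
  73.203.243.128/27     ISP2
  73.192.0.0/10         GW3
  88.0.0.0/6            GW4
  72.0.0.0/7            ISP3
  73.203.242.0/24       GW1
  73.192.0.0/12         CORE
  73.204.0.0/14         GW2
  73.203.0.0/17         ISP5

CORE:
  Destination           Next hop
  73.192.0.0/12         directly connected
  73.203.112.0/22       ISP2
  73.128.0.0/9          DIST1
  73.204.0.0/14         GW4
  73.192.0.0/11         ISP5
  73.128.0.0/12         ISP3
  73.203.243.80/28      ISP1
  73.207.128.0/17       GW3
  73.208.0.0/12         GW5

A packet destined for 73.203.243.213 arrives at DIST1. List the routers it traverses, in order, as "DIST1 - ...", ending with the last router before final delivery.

DIST1 - CORE

At DIST1: longest match for 73.203.243.213 is 73.192.0.0/12 -> CORE
At CORE: longest match for 73.203.243.213 is 73.192.0.0/12 -> directly connected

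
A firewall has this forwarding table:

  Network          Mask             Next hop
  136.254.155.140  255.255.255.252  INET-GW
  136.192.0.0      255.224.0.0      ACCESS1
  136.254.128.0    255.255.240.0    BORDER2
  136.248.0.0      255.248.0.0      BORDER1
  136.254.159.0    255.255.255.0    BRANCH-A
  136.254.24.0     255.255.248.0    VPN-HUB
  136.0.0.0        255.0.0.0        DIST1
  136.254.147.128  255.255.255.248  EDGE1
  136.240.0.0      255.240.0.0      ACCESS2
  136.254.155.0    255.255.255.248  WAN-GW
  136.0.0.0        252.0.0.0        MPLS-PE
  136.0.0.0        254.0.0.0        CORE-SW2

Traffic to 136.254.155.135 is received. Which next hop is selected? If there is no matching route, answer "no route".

BORDER1

Routes whose prefix contains 136.254.155.135:
  136.0.0.0/6 (136.0.0.0 - 139.255.255.255) -> MPLS-PE
  136.0.0.0/7 (136.0.0.0 - 137.255.255.255) -> CORE-SW2
  136.0.0.0/8 (136.0.0.0 - 136.255.255.255) -> DIST1
  136.240.0.0/12 (136.240.0.0 - 136.255.255.255) -> ACCESS2
  136.248.0.0/13 (136.248.0.0 - 136.255.255.255) -> BORDER1
More-specific entries that do NOT match:
  136.254.155.140/30 (136.254.155.140 - 136.254.155.143) does not contain 136.254.155.135
  136.254.147.128/29 (136.254.147.128 - 136.254.147.135) does not contain 136.254.155.135
  136.254.155.0/29 (136.254.155.0 - 136.254.155.7) does not contain 136.254.155.135
  136.254.159.0/24 (136.254.159.0 - 136.254.159.255) does not contain 136.254.155.135
  136.254.24.0/21 (136.254.24.0 - 136.254.31.255) does not contain 136.254.155.135
  136.254.128.0/20 (136.254.128.0 - 136.254.143.255) does not contain 136.254.155.135
Longest matching prefix is /13 -> next hop BORDER1.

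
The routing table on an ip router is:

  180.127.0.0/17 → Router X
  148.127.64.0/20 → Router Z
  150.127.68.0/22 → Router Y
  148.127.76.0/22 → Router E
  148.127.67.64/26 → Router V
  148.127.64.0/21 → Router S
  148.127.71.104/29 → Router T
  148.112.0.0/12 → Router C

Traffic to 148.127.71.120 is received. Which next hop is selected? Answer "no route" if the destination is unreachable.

Router S

Routes whose prefix contains 148.127.71.120:
  148.112.0.0/12 (148.112.0.0 - 148.127.255.255) -> Router C
  148.127.64.0/20 (148.127.64.0 - 148.127.79.255) -> Router Z
  148.127.64.0/21 (148.127.64.0 - 148.127.71.255) -> Router S
More-specific entries that do NOT match:
  148.127.71.104/29 (148.127.71.104 - 148.127.71.111) does not contain 148.127.71.120
  148.127.67.64/26 (148.127.67.64 - 148.127.67.127) does not contain 148.127.71.120
  150.127.68.0/22 (150.127.68.0 - 150.127.71.255) does not contain 148.127.71.120
  148.127.76.0/22 (148.127.76.0 - 148.127.79.255) does not contain 148.127.71.120
Longest matching prefix is /21 -> next hop Router S.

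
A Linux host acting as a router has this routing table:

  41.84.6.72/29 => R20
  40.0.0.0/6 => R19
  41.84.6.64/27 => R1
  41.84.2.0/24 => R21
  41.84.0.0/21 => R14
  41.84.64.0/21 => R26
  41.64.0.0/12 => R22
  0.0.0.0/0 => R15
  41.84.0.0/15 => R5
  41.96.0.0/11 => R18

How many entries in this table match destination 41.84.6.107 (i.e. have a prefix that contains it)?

4

Prefixes containing 41.84.6.107:
  0.0.0.0/0 (default, matches everything)
  40.0.0.0/6 (40.0.0.0 - 43.255.255.255)
  41.84.0.0/15 (41.84.0.0 - 41.85.255.255)
  41.84.0.0/21 (41.84.0.0 - 41.84.7.255)
Total matching entries: 4.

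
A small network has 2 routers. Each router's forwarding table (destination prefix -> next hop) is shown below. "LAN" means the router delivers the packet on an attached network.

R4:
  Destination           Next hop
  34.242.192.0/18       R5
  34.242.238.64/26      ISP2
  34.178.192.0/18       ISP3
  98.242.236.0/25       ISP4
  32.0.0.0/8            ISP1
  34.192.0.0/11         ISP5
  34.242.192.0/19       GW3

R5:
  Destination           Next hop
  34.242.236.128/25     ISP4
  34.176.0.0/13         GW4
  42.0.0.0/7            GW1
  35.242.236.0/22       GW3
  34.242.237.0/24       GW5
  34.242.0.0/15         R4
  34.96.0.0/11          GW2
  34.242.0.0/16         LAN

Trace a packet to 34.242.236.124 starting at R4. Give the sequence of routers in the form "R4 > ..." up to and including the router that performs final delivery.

R4 > R5

At R4: longest match for 34.242.236.124 is 34.242.192.0/18 -> R5
At R5: longest match for 34.242.236.124 is 34.242.0.0/16 -> LAN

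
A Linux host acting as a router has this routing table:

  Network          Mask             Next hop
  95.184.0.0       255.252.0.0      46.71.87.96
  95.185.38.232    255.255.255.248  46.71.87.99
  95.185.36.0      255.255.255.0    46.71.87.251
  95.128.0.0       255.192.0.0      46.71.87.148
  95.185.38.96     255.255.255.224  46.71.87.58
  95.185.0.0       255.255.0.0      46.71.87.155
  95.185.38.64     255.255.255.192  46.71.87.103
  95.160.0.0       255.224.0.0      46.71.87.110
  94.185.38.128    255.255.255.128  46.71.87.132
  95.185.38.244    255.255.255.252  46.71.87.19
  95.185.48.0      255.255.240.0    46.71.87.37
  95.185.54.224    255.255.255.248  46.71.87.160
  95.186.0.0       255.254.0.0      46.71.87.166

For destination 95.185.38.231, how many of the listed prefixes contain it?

4

Prefixes containing 95.185.38.231:
  95.128.0.0/10 (95.128.0.0 - 95.191.255.255)
  95.160.0.0/11 (95.160.0.0 - 95.191.255.255)
  95.184.0.0/14 (95.184.0.0 - 95.187.255.255)
  95.185.0.0/16 (95.185.0.0 - 95.185.255.255)
Total matching entries: 4.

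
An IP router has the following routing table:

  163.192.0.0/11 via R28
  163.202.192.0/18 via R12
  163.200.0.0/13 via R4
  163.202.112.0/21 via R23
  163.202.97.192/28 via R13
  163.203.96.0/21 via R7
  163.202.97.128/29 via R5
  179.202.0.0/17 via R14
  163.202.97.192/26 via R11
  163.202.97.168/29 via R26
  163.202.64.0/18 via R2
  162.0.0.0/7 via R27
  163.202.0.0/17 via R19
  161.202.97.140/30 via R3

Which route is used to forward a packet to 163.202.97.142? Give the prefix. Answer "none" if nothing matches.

Entries matching 163.202.97.142:
  162.0.0.0/7 (162.0.0.0 - 163.255.255.255)
  163.192.0.0/11 (163.192.0.0 - 163.223.255.255)
  163.200.0.0/13 (163.200.0.0 - 163.207.255.255)
  163.202.0.0/17 (163.202.0.0 - 163.202.127.255)
  163.202.64.0/18 (163.202.64.0 - 163.202.127.255)
Most specific is 163.202.64.0/18.

163.202.64.0/18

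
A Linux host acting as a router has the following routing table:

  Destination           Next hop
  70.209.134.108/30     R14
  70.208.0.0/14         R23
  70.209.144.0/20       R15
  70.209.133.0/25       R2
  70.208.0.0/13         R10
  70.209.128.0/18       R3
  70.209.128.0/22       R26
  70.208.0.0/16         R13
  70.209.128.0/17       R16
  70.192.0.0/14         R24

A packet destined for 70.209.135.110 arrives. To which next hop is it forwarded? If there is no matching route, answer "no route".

R3

Routes whose prefix contains 70.209.135.110:
  70.208.0.0/13 (70.208.0.0 - 70.215.255.255) -> R10
  70.208.0.0/14 (70.208.0.0 - 70.211.255.255) -> R23
  70.209.128.0/17 (70.209.128.0 - 70.209.255.255) -> R16
  70.209.128.0/18 (70.209.128.0 - 70.209.191.255) -> R3
More-specific entries that do NOT match:
  70.209.134.108/30 (70.209.134.108 - 70.209.134.111) does not contain 70.209.135.110
  70.209.133.0/25 (70.209.133.0 - 70.209.133.127) does not contain 70.209.135.110
  70.209.128.0/22 (70.209.128.0 - 70.209.131.255) does not contain 70.209.135.110
  70.209.144.0/20 (70.209.144.0 - 70.209.159.255) does not contain 70.209.135.110
Longest matching prefix is /18 -> next hop R3.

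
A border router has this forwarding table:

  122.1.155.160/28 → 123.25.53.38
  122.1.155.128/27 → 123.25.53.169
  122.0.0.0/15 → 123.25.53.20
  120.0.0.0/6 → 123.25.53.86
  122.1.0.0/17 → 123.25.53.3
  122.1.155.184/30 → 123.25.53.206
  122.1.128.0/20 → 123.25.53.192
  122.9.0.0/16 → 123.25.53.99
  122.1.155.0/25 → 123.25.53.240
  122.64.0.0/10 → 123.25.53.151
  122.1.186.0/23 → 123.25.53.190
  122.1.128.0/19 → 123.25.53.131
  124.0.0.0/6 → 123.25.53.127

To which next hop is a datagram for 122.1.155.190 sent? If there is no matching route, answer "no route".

Routes whose prefix contains 122.1.155.190:
  120.0.0.0/6 (120.0.0.0 - 123.255.255.255) -> 123.25.53.86
  122.0.0.0/15 (122.0.0.0 - 122.1.255.255) -> 123.25.53.20
  122.1.128.0/19 (122.1.128.0 - 122.1.159.255) -> 123.25.53.131
More-specific entries that do NOT match:
  122.1.155.184/30 (122.1.155.184 - 122.1.155.187) does not contain 122.1.155.190
  122.1.155.160/28 (122.1.155.160 - 122.1.155.175) does not contain 122.1.155.190
  122.1.155.128/27 (122.1.155.128 - 122.1.155.159) does not contain 122.1.155.190
  122.1.155.0/25 (122.1.155.0 - 122.1.155.127) does not contain 122.1.155.190
  122.1.186.0/23 (122.1.186.0 - 122.1.187.255) does not contain 122.1.155.190
  122.1.128.0/20 (122.1.128.0 - 122.1.143.255) does not contain 122.1.155.190
Longest matching prefix is /19 -> next hop 123.25.53.131.

123.25.53.131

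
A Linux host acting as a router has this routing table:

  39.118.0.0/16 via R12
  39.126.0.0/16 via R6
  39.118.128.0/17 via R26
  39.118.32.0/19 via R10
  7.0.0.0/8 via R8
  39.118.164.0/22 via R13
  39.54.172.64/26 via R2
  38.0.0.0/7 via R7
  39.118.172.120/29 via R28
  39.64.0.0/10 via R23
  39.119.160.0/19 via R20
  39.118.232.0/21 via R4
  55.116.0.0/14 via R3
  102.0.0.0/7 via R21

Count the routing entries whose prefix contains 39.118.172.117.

Prefixes containing 39.118.172.117:
  38.0.0.0/7 (38.0.0.0 - 39.255.255.255)
  39.64.0.0/10 (39.64.0.0 - 39.127.255.255)
  39.118.0.0/16 (39.118.0.0 - 39.118.255.255)
  39.118.128.0/17 (39.118.128.0 - 39.118.255.255)
Total matching entries: 4.

4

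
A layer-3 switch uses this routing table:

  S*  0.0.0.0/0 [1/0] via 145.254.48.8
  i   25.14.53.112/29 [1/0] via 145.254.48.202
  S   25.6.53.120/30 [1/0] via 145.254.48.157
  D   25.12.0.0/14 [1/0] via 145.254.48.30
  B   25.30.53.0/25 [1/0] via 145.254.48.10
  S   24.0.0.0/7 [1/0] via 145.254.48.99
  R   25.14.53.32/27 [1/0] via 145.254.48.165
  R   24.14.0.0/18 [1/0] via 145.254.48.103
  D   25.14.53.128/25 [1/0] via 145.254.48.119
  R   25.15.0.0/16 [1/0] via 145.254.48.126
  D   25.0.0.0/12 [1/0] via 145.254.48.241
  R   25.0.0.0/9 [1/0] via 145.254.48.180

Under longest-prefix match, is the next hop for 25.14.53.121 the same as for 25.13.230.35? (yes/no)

yes

25.14.53.121: longest match 25.12.0.0/14 -> 145.254.48.30
25.13.230.35: longest match 25.12.0.0/14 -> 145.254.48.30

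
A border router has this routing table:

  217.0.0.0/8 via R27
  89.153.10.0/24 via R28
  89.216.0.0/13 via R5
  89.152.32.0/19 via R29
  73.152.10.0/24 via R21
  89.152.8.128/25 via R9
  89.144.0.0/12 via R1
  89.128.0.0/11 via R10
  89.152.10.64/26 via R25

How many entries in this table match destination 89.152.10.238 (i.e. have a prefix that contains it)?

Prefixes containing 89.152.10.238:
  89.128.0.0/11 (89.128.0.0 - 89.159.255.255)
  89.144.0.0/12 (89.144.0.0 - 89.159.255.255)
Total matching entries: 2.

2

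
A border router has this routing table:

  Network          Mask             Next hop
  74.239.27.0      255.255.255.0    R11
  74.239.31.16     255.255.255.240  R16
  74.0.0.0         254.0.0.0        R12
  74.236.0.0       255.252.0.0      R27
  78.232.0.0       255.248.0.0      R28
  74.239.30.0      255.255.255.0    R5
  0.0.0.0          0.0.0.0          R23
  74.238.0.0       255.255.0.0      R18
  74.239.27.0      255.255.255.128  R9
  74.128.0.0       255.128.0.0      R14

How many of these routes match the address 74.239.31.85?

Prefixes containing 74.239.31.85:
  0.0.0.0/0 (default, matches everything)
  74.0.0.0/7 (74.0.0.0 - 75.255.255.255)
  74.128.0.0/9 (74.128.0.0 - 74.255.255.255)
  74.236.0.0/14 (74.236.0.0 - 74.239.255.255)
Total matching entries: 4.

4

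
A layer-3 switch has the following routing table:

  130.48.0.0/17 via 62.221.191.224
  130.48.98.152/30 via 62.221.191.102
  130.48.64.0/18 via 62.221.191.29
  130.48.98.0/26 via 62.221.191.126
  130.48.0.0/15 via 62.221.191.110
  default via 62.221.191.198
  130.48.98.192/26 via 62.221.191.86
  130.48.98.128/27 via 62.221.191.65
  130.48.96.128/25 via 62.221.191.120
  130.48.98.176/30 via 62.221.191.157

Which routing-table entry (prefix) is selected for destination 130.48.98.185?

Entries matching 130.48.98.185:
  0.0.0.0/0 (default, matches everything)
  130.48.0.0/15 (130.48.0.0 - 130.49.255.255)
  130.48.0.0/17 (130.48.0.0 - 130.48.127.255)
  130.48.64.0/18 (130.48.64.0 - 130.48.127.255)
Most specific is 130.48.64.0/18.

130.48.64.0/18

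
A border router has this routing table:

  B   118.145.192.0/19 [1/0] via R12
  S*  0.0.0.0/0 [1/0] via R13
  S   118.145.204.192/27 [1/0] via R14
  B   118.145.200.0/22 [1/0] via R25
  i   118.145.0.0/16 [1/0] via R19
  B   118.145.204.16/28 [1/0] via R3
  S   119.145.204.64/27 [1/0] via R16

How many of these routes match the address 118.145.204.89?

3

Prefixes containing 118.145.204.89:
  0.0.0.0/0 (default, matches everything)
  118.145.0.0/16 (118.145.0.0 - 118.145.255.255)
  118.145.192.0/19 (118.145.192.0 - 118.145.223.255)
Total matching entries: 3.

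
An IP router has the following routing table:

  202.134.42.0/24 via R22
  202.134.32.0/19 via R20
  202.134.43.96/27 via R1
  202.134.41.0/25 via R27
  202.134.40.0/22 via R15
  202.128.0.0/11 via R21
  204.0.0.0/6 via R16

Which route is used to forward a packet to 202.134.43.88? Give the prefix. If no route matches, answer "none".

Entries matching 202.134.43.88:
  202.128.0.0/11 (202.128.0.0 - 202.159.255.255)
  202.134.32.0/19 (202.134.32.0 - 202.134.63.255)
  202.134.40.0/22 (202.134.40.0 - 202.134.43.255)
Most specific is 202.134.40.0/22.

202.134.40.0/22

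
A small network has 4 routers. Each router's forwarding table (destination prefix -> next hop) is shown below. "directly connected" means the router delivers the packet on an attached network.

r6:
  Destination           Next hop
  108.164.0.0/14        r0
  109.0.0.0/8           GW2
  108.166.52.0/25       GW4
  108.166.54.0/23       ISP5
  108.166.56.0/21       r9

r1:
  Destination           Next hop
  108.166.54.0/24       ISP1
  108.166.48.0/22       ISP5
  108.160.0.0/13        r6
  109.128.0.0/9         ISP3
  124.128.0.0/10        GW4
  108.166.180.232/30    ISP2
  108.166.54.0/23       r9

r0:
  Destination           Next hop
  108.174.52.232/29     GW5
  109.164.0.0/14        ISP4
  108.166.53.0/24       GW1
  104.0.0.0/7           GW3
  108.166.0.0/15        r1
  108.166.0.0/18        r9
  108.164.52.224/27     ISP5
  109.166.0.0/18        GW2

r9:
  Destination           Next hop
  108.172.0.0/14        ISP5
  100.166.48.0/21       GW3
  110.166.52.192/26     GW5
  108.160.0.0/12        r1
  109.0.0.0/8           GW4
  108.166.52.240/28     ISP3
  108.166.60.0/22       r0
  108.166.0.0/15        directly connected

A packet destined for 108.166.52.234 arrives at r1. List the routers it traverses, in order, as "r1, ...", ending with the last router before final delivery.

r1, r6, r0, r9

At r1: longest match for 108.166.52.234 is 108.160.0.0/13 -> r6
At r6: longest match for 108.166.52.234 is 108.164.0.0/14 -> r0
At r0: longest match for 108.166.52.234 is 108.166.0.0/18 -> r9
At r9: longest match for 108.166.52.234 is 108.166.0.0/15 -> directly connected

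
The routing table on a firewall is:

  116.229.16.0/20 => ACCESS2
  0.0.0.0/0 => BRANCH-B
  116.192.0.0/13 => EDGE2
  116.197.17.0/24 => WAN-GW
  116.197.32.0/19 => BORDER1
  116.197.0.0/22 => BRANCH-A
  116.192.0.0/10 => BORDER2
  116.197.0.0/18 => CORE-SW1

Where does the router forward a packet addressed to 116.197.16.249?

CORE-SW1

Routes whose prefix contains 116.197.16.249:
  0.0.0.0/0 (default, matches everything) -> BRANCH-B
  116.192.0.0/10 (116.192.0.0 - 116.255.255.255) -> BORDER2
  116.192.0.0/13 (116.192.0.0 - 116.199.255.255) -> EDGE2
  116.197.0.0/18 (116.197.0.0 - 116.197.63.255) -> CORE-SW1
More-specific entries that do NOT match:
  116.197.17.0/24 (116.197.17.0 - 116.197.17.255) does not contain 116.197.16.249
  116.197.0.0/22 (116.197.0.0 - 116.197.3.255) does not contain 116.197.16.249
  116.229.16.0/20 (116.229.16.0 - 116.229.31.255) does not contain 116.197.16.249
  116.197.32.0/19 (116.197.32.0 - 116.197.63.255) does not contain 116.197.16.249
Longest matching prefix is /18 -> next hop CORE-SW1.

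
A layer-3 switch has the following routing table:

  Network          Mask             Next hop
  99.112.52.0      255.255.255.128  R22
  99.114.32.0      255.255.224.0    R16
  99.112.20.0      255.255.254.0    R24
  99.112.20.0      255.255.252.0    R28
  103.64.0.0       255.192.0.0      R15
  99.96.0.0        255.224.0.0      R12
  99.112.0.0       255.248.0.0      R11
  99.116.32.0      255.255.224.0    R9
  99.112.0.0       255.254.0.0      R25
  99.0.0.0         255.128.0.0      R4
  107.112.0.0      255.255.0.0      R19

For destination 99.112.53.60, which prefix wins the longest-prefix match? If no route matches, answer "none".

Entries matching 99.112.53.60:
  99.0.0.0/9 (99.0.0.0 - 99.127.255.255)
  99.96.0.0/11 (99.96.0.0 - 99.127.255.255)
  99.112.0.0/13 (99.112.0.0 - 99.119.255.255)
  99.112.0.0/15 (99.112.0.0 - 99.113.255.255)
Most specific is 99.112.0.0/15.

99.112.0.0/15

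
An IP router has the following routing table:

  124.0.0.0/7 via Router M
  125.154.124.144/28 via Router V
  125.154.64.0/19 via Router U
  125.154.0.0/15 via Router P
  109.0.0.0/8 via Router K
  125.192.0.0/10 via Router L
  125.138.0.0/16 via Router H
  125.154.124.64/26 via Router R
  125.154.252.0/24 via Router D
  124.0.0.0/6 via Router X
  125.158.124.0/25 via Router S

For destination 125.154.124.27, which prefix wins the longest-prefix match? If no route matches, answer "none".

Entries matching 125.154.124.27:
  124.0.0.0/6 (124.0.0.0 - 127.255.255.255)
  124.0.0.0/7 (124.0.0.0 - 125.255.255.255)
  125.154.0.0/15 (125.154.0.0 - 125.155.255.255)
Most specific is 125.154.0.0/15.

125.154.0.0/15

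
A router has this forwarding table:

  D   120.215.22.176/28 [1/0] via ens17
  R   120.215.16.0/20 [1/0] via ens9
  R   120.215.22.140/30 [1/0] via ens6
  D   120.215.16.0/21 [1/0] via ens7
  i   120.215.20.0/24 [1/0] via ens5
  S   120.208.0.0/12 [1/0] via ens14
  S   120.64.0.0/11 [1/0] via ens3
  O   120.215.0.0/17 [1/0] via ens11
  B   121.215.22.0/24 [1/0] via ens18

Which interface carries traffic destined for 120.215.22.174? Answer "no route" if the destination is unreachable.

ens7

Routes whose prefix contains 120.215.22.174:
  120.208.0.0/12 (120.208.0.0 - 120.223.255.255) -> ens14
  120.215.0.0/17 (120.215.0.0 - 120.215.127.255) -> ens11
  120.215.16.0/20 (120.215.16.0 - 120.215.31.255) -> ens9
  120.215.16.0/21 (120.215.16.0 - 120.215.23.255) -> ens7
More-specific entries that do NOT match:
  120.215.22.140/30 (120.215.22.140 - 120.215.22.143) does not contain 120.215.22.174
  120.215.22.176/28 (120.215.22.176 - 120.215.22.191) does not contain 120.215.22.174
  120.215.20.0/24 (120.215.20.0 - 120.215.20.255) does not contain 120.215.22.174
  121.215.22.0/24 (121.215.22.0 - 121.215.22.255) does not contain 120.215.22.174
Longest matching prefix is /21 -> interface ens7.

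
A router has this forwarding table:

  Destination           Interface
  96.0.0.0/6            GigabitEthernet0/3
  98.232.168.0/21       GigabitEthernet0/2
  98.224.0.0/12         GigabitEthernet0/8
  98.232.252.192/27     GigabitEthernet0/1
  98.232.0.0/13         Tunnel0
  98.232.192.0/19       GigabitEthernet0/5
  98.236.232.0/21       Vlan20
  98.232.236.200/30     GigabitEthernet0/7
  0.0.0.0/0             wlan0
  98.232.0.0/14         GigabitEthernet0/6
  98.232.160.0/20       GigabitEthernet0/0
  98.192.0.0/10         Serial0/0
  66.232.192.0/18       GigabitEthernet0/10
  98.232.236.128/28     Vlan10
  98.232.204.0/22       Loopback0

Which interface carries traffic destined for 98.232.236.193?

GigabitEthernet0/6

Routes whose prefix contains 98.232.236.193:
  0.0.0.0/0 (default, matches everything) -> wlan0
  96.0.0.0/6 (96.0.0.0 - 99.255.255.255) -> GigabitEthernet0/3
  98.192.0.0/10 (98.192.0.0 - 98.255.255.255) -> Serial0/0
  98.224.0.0/12 (98.224.0.0 - 98.239.255.255) -> GigabitEthernet0/8
  98.232.0.0/13 (98.232.0.0 - 98.239.255.255) -> Tunnel0
  98.232.0.0/14 (98.232.0.0 - 98.235.255.255) -> GigabitEthernet0/6
More-specific entries that do NOT match:
  98.232.236.200/30 (98.232.236.200 - 98.232.236.203) does not contain 98.232.236.193
  98.232.236.128/28 (98.232.236.128 - 98.232.236.143) does not contain 98.232.236.193
  98.232.252.192/27 (98.232.252.192 - 98.232.252.223) does not contain 98.232.236.193
  98.232.204.0/22 (98.232.204.0 - 98.232.207.255) does not contain 98.232.236.193
  98.232.168.0/21 (98.232.168.0 - 98.232.175.255) does not contain 98.232.236.193
  98.236.232.0/21 (98.236.232.0 - 98.236.239.255) does not contain 98.232.236.193
  98.232.160.0/20 (98.232.160.0 - 98.232.175.255) does not contain 98.232.236.193
  98.232.192.0/19 (98.232.192.0 - 98.232.223.255) does not contain 98.232.236.193
  66.232.192.0/18 (66.232.192.0 - 66.232.255.255) does not contain 98.232.236.193
Longest matching prefix is /14 -> interface GigabitEthernet0/6.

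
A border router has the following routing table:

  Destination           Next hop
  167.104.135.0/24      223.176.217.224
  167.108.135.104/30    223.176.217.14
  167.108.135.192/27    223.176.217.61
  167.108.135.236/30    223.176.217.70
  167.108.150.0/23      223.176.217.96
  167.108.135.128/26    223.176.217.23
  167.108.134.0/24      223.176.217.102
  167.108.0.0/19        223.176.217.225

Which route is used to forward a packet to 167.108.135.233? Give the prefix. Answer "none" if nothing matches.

167.108.135.233 is outside every listed prefix and there is no default route.

none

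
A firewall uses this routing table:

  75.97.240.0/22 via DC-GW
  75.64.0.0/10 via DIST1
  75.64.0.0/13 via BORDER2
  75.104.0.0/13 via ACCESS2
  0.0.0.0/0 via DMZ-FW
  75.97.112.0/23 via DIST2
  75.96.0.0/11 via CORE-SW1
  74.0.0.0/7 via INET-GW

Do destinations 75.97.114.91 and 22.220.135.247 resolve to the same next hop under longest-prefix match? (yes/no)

no

75.97.114.91: longest match 75.96.0.0/11 -> CORE-SW1
22.220.135.247: longest match 0.0.0.0/0 -> DMZ-FW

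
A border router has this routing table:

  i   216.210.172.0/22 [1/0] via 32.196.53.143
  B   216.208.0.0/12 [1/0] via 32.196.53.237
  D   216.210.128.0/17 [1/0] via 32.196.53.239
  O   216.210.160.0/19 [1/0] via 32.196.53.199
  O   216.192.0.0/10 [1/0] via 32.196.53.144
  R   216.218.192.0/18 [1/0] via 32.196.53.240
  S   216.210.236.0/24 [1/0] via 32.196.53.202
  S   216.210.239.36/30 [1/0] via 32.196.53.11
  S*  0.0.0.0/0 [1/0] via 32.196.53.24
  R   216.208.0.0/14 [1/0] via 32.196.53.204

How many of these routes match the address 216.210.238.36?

5

Prefixes containing 216.210.238.36:
  0.0.0.0/0 (default, matches everything)
  216.192.0.0/10 (216.192.0.0 - 216.255.255.255)
  216.208.0.0/12 (216.208.0.0 - 216.223.255.255)
  216.208.0.0/14 (216.208.0.0 - 216.211.255.255)
  216.210.128.0/17 (216.210.128.0 - 216.210.255.255)
Total matching entries: 5.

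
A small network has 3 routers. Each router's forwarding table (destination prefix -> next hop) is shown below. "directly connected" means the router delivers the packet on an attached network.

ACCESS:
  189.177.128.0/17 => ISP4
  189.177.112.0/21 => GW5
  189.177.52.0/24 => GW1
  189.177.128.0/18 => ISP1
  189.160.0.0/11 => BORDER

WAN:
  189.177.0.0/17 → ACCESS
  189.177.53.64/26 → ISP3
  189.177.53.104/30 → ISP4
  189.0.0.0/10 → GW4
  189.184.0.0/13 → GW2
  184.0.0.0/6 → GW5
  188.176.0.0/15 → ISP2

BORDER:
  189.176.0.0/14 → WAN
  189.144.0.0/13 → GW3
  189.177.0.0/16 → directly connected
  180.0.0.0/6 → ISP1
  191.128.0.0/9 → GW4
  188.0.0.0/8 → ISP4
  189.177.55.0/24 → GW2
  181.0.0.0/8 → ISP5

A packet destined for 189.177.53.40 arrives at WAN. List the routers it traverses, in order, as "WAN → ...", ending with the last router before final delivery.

At WAN: longest match for 189.177.53.40 is 189.177.0.0/17 -> ACCESS
At ACCESS: longest match for 189.177.53.40 is 189.160.0.0/11 -> BORDER
At BORDER: longest match for 189.177.53.40 is 189.177.0.0/16 -> directly connected

WAN → ACCESS → BORDER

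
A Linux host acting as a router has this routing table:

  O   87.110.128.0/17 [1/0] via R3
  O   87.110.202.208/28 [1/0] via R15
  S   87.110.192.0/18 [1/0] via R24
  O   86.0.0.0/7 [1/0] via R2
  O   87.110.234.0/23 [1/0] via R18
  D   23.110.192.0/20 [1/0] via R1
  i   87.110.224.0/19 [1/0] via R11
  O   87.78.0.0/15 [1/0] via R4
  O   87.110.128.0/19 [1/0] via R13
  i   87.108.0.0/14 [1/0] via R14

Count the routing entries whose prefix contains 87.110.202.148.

Prefixes containing 87.110.202.148:
  86.0.0.0/7 (86.0.0.0 - 87.255.255.255)
  87.108.0.0/14 (87.108.0.0 - 87.111.255.255)
  87.110.128.0/17 (87.110.128.0 - 87.110.255.255)
  87.110.192.0/18 (87.110.192.0 - 87.110.255.255)
Total matching entries: 4.

4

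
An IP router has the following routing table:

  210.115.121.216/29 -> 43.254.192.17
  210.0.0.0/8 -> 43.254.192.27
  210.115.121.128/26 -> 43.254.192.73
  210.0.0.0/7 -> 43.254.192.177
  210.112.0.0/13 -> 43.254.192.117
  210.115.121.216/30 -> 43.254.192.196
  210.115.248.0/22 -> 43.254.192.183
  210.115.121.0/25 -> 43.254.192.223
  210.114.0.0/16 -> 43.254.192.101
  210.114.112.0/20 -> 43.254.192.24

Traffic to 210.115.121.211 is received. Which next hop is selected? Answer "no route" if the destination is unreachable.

Routes whose prefix contains 210.115.121.211:
  210.0.0.0/7 (210.0.0.0 - 211.255.255.255) -> 43.254.192.177
  210.0.0.0/8 (210.0.0.0 - 210.255.255.255) -> 43.254.192.27
  210.112.0.0/13 (210.112.0.0 - 210.119.255.255) -> 43.254.192.117
More-specific entries that do NOT match:
  210.115.121.216/30 (210.115.121.216 - 210.115.121.219) does not contain 210.115.121.211
  210.115.121.216/29 (210.115.121.216 - 210.115.121.223) does not contain 210.115.121.211
  210.115.121.128/26 (210.115.121.128 - 210.115.121.191) does not contain 210.115.121.211
  210.115.121.0/25 (210.115.121.0 - 210.115.121.127) does not contain 210.115.121.211
  210.115.248.0/22 (210.115.248.0 - 210.115.251.255) does not contain 210.115.121.211
  210.114.112.0/20 (210.114.112.0 - 210.114.127.255) does not contain 210.115.121.211
  210.114.0.0/16 (210.114.0.0 - 210.114.255.255) does not contain 210.115.121.211
Longest matching prefix is /13 -> next hop 43.254.192.117.

43.254.192.117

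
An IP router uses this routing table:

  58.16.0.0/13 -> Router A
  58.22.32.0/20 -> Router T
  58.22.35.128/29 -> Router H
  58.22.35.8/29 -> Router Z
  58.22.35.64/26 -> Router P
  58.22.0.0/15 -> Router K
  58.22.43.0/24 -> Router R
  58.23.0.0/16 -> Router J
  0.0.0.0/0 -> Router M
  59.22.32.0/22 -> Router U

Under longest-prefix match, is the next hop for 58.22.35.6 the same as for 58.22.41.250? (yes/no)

yes

58.22.35.6: longest match 58.22.32.0/20 -> Router T
58.22.41.250: longest match 58.22.32.0/20 -> Router T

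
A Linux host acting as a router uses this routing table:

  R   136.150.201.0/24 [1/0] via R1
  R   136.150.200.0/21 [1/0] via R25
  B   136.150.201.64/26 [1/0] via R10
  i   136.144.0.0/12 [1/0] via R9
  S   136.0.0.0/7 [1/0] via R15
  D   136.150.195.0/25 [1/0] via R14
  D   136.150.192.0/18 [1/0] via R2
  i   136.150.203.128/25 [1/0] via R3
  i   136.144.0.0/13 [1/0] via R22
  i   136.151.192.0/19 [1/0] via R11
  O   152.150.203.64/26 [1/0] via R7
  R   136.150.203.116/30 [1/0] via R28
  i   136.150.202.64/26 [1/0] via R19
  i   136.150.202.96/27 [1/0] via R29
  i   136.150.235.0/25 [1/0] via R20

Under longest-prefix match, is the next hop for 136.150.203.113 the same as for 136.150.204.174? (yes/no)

136.150.203.113: longest match 136.150.200.0/21 -> R25
136.150.204.174: longest match 136.150.200.0/21 -> R25

yes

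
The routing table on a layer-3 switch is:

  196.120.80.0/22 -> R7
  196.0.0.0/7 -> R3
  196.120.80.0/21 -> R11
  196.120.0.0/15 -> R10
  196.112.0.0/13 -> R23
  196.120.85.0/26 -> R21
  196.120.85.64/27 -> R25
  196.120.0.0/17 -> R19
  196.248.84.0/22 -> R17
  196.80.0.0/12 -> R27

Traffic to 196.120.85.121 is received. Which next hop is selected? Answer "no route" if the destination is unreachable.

R11

Routes whose prefix contains 196.120.85.121:
  196.0.0.0/7 (196.0.0.0 - 197.255.255.255) -> R3
  196.120.0.0/15 (196.120.0.0 - 196.121.255.255) -> R10
  196.120.0.0/17 (196.120.0.0 - 196.120.127.255) -> R19
  196.120.80.0/21 (196.120.80.0 - 196.120.87.255) -> R11
More-specific entries that do NOT match:
  196.120.85.64/27 (196.120.85.64 - 196.120.85.95) does not contain 196.120.85.121
  196.120.85.0/26 (196.120.85.0 - 196.120.85.63) does not contain 196.120.85.121
  196.120.80.0/22 (196.120.80.0 - 196.120.83.255) does not contain 196.120.85.121
  196.248.84.0/22 (196.248.84.0 - 196.248.87.255) does not contain 196.120.85.121
Longest matching prefix is /21 -> next hop R11.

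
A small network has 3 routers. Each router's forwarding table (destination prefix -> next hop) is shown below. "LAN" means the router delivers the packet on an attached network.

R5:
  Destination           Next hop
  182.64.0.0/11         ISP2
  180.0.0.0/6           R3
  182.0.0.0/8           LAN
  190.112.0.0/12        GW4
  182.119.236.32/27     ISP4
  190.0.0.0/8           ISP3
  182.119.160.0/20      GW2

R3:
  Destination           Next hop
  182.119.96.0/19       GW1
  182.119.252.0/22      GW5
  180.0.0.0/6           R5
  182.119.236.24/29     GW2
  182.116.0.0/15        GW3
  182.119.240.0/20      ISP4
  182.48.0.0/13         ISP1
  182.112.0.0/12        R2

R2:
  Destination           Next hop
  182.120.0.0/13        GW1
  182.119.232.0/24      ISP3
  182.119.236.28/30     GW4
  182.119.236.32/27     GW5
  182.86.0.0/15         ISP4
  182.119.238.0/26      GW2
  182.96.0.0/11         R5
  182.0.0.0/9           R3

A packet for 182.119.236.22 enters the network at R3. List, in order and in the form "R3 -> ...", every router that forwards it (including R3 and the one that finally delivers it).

R3 -> R2 -> R5

At R3: longest match for 182.119.236.22 is 182.112.0.0/12 -> R2
At R2: longest match for 182.119.236.22 is 182.96.0.0/11 -> R5
At R5: longest match for 182.119.236.22 is 182.0.0.0/8 -> LAN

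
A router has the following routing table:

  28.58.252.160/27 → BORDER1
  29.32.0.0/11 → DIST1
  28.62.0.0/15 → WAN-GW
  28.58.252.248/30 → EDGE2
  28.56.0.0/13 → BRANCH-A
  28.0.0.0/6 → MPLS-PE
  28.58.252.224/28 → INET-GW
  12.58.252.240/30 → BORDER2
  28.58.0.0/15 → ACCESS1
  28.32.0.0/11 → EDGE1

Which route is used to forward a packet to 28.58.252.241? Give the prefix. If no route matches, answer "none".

28.58.0.0/15

Entries matching 28.58.252.241:
  28.0.0.0/6 (28.0.0.0 - 31.255.255.255)
  28.32.0.0/11 (28.32.0.0 - 28.63.255.255)
  28.56.0.0/13 (28.56.0.0 - 28.63.255.255)
  28.58.0.0/15 (28.58.0.0 - 28.59.255.255)
Most specific is 28.58.0.0/15.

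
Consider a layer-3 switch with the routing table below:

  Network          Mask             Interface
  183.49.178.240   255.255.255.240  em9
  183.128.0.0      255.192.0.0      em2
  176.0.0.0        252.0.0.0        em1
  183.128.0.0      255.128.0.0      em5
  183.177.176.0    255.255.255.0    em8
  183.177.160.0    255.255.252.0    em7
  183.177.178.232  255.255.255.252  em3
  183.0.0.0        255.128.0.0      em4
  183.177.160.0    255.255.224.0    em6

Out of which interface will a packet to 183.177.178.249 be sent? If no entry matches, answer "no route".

em6

Routes whose prefix contains 183.177.178.249:
  183.128.0.0/9 (183.128.0.0 - 183.255.255.255) -> em5
  183.128.0.0/10 (183.128.0.0 - 183.191.255.255) -> em2
  183.177.160.0/19 (183.177.160.0 - 183.177.191.255) -> em6
More-specific entries that do NOT match:
  183.177.178.232/30 (183.177.178.232 - 183.177.178.235) does not contain 183.177.178.249
  183.49.178.240/28 (183.49.178.240 - 183.49.178.255) does not contain 183.177.178.249
  183.177.176.0/24 (183.177.176.0 - 183.177.176.255) does not contain 183.177.178.249
  183.177.160.0/22 (183.177.160.0 - 183.177.163.255) does not contain 183.177.178.249
Longest matching prefix is /19 -> interface em6.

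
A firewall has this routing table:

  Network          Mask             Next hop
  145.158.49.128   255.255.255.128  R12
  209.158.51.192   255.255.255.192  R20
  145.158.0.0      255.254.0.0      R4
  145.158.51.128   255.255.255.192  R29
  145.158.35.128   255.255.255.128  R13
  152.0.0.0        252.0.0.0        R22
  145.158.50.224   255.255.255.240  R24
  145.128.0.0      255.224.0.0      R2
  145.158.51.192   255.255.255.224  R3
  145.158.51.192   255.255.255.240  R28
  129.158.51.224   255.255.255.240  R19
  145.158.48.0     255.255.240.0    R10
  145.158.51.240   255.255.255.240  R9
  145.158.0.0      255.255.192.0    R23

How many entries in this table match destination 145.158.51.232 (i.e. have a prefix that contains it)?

Prefixes containing 145.158.51.232:
  145.128.0.0/11 (145.128.0.0 - 145.159.255.255)
  145.158.0.0/15 (145.158.0.0 - 145.159.255.255)
  145.158.0.0/18 (145.158.0.0 - 145.158.63.255)
  145.158.48.0/20 (145.158.48.0 - 145.158.63.255)
Total matching entries: 4.

4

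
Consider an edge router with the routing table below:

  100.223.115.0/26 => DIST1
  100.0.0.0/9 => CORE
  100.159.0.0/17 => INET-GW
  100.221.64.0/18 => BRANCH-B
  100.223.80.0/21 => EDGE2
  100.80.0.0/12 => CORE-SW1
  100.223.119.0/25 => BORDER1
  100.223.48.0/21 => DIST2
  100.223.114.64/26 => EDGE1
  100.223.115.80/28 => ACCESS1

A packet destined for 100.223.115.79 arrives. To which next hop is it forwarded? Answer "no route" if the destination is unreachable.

no route

No entry's prefix contains 100.223.115.79; there is no default route.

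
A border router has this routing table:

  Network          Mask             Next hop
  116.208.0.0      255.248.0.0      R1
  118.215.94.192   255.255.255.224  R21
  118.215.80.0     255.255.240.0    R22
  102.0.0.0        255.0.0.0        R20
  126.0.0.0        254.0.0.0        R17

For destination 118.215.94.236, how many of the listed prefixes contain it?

1

Prefixes containing 118.215.94.236:
  118.215.80.0/20 (118.215.80.0 - 118.215.95.255)
Total matching entries: 1.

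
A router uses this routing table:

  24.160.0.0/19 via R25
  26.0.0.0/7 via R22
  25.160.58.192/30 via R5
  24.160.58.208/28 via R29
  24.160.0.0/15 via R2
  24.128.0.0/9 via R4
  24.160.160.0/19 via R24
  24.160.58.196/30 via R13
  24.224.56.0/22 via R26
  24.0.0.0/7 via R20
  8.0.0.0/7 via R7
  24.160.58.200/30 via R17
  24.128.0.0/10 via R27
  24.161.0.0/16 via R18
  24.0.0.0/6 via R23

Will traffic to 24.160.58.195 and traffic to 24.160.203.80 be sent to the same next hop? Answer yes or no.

yes

24.160.58.195: longest match 24.160.0.0/15 -> R2
24.160.203.80: longest match 24.160.0.0/15 -> R2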